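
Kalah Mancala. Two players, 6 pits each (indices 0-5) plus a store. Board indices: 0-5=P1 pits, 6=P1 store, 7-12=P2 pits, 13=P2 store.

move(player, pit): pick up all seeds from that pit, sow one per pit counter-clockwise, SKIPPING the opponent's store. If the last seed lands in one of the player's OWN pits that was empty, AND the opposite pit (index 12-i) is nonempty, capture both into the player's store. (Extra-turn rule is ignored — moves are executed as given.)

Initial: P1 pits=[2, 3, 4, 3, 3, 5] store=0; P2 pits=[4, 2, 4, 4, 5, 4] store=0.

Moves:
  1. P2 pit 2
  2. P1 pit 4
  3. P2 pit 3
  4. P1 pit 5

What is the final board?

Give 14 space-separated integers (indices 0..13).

Answer: 3 4 4 3 0 0 2 6 3 1 1 8 6 2

Derivation:
Move 1: P2 pit2 -> P1=[2,3,4,3,3,5](0) P2=[4,2,0,5,6,5](1)
Move 2: P1 pit4 -> P1=[2,3,4,3,0,6](1) P2=[5,2,0,5,6,5](1)
Move 3: P2 pit3 -> P1=[3,4,4,3,0,6](1) P2=[5,2,0,0,7,6](2)
Move 4: P1 pit5 -> P1=[3,4,4,3,0,0](2) P2=[6,3,1,1,8,6](2)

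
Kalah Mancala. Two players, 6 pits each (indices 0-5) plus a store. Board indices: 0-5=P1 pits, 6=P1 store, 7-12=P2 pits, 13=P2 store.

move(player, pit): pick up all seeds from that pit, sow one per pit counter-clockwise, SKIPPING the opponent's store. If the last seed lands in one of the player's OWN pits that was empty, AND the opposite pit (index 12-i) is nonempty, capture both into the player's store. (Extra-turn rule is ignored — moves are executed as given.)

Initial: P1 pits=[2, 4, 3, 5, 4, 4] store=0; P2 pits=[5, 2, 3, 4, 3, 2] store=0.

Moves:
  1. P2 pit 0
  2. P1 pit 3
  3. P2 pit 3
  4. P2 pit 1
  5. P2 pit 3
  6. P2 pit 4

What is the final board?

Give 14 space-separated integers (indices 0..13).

Move 1: P2 pit0 -> P1=[2,4,3,5,4,4](0) P2=[0,3,4,5,4,3](0)
Move 2: P1 pit3 -> P1=[2,4,3,0,5,5](1) P2=[1,4,4,5,4,3](0)
Move 3: P2 pit3 -> P1=[3,5,3,0,5,5](1) P2=[1,4,4,0,5,4](1)
Move 4: P2 pit1 -> P1=[3,5,3,0,5,5](1) P2=[1,0,5,1,6,5](1)
Move 5: P2 pit3 -> P1=[3,5,3,0,5,5](1) P2=[1,0,5,0,7,5](1)
Move 6: P2 pit4 -> P1=[4,6,4,1,6,5](1) P2=[1,0,5,0,0,6](2)

Answer: 4 6 4 1 6 5 1 1 0 5 0 0 6 2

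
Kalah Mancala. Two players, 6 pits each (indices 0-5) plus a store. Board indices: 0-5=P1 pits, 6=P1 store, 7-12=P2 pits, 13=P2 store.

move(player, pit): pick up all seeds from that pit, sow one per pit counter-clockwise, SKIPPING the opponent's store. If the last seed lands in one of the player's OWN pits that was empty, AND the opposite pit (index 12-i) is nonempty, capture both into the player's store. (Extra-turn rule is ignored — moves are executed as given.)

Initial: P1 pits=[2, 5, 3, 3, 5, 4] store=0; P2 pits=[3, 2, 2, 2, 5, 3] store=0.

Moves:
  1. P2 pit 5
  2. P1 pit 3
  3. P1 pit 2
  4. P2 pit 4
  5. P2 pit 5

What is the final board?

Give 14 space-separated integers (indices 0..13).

Answer: 4 7 1 1 7 6 1 3 2 2 2 0 0 3

Derivation:
Move 1: P2 pit5 -> P1=[3,6,3,3,5,4](0) P2=[3,2,2,2,5,0](1)
Move 2: P1 pit3 -> P1=[3,6,3,0,6,5](1) P2=[3,2,2,2,5,0](1)
Move 3: P1 pit2 -> P1=[3,6,0,1,7,6](1) P2=[3,2,2,2,5,0](1)
Move 4: P2 pit4 -> P1=[4,7,1,1,7,6](1) P2=[3,2,2,2,0,1](2)
Move 5: P2 pit5 -> P1=[4,7,1,1,7,6](1) P2=[3,2,2,2,0,0](3)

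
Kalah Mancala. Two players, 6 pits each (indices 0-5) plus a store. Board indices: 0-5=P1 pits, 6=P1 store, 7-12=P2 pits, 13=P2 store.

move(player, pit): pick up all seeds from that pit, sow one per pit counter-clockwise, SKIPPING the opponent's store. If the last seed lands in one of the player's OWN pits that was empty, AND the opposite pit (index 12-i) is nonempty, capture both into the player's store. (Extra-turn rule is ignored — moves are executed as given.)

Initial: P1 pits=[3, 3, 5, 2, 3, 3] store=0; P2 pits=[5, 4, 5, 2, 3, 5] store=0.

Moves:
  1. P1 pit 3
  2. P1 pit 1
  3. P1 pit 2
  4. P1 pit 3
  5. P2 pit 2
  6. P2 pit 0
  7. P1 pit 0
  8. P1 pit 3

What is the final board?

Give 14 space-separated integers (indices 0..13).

Answer: 0 1 1 0 9 6 1 0 6 1 4 5 7 2

Derivation:
Move 1: P1 pit3 -> P1=[3,3,5,0,4,4](0) P2=[5,4,5,2,3,5](0)
Move 2: P1 pit1 -> P1=[3,0,6,1,5,4](0) P2=[5,4,5,2,3,5](0)
Move 3: P1 pit2 -> P1=[3,0,0,2,6,5](1) P2=[6,5,5,2,3,5](0)
Move 4: P1 pit3 -> P1=[3,0,0,0,7,6](1) P2=[6,5,5,2,3,5](0)
Move 5: P2 pit2 -> P1=[4,0,0,0,7,6](1) P2=[6,5,0,3,4,6](1)
Move 6: P2 pit0 -> P1=[4,0,0,0,7,6](1) P2=[0,6,1,4,5,7](2)
Move 7: P1 pit0 -> P1=[0,1,1,1,8,6](1) P2=[0,6,1,4,5,7](2)
Move 8: P1 pit3 -> P1=[0,1,1,0,9,6](1) P2=[0,6,1,4,5,7](2)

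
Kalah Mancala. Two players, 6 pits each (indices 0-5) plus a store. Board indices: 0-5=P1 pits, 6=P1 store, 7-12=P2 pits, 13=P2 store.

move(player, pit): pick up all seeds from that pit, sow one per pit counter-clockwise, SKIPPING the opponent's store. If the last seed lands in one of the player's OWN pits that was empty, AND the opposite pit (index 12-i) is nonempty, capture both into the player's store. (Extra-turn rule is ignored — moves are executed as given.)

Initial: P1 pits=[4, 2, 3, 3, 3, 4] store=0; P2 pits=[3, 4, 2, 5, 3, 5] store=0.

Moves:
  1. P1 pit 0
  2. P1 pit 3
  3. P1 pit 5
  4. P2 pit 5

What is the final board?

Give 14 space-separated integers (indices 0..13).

Answer: 1 4 5 1 5 0 2 5 5 3 6 3 0 1

Derivation:
Move 1: P1 pit0 -> P1=[0,3,4,4,4,4](0) P2=[3,4,2,5,3,5](0)
Move 2: P1 pit3 -> P1=[0,3,4,0,5,5](1) P2=[4,4,2,5,3,5](0)
Move 3: P1 pit5 -> P1=[0,3,4,0,5,0](2) P2=[5,5,3,6,3,5](0)
Move 4: P2 pit5 -> P1=[1,4,5,1,5,0](2) P2=[5,5,3,6,3,0](1)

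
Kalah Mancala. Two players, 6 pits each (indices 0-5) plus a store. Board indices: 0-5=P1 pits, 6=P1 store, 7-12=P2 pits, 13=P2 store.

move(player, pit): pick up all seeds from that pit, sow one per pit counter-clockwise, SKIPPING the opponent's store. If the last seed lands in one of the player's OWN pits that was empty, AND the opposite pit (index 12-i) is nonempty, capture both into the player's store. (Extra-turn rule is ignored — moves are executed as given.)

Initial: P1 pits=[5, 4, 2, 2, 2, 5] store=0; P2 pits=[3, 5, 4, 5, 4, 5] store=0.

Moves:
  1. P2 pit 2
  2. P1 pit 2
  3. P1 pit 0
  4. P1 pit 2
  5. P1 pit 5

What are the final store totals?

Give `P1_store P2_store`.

Answer: 1 1

Derivation:
Move 1: P2 pit2 -> P1=[5,4,2,2,2,5](0) P2=[3,5,0,6,5,6](1)
Move 2: P1 pit2 -> P1=[5,4,0,3,3,5](0) P2=[3,5,0,6,5,6](1)
Move 3: P1 pit0 -> P1=[0,5,1,4,4,6](0) P2=[3,5,0,6,5,6](1)
Move 4: P1 pit2 -> P1=[0,5,0,5,4,6](0) P2=[3,5,0,6,5,6](1)
Move 5: P1 pit5 -> P1=[0,5,0,5,4,0](1) P2=[4,6,1,7,6,6](1)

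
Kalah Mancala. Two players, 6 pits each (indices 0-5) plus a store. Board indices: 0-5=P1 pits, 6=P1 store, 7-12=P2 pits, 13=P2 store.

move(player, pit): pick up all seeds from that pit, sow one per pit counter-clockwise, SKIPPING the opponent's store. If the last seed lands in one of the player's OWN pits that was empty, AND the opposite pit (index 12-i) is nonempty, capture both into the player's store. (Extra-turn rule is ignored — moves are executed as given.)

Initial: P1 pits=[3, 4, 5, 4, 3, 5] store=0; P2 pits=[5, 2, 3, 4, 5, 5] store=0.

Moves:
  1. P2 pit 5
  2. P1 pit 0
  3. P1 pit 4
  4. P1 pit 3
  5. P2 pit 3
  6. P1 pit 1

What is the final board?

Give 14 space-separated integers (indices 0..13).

Move 1: P2 pit5 -> P1=[4,5,6,5,3,5](0) P2=[5,2,3,4,5,0](1)
Move 2: P1 pit0 -> P1=[0,6,7,6,4,5](0) P2=[5,2,3,4,5,0](1)
Move 3: P1 pit4 -> P1=[0,6,7,6,0,6](1) P2=[6,3,3,4,5,0](1)
Move 4: P1 pit3 -> P1=[0,6,7,0,1,7](2) P2=[7,4,4,4,5,0](1)
Move 5: P2 pit3 -> P1=[1,6,7,0,1,7](2) P2=[7,4,4,0,6,1](2)
Move 6: P1 pit1 -> P1=[1,0,8,1,2,8](3) P2=[8,4,4,0,6,1](2)

Answer: 1 0 8 1 2 8 3 8 4 4 0 6 1 2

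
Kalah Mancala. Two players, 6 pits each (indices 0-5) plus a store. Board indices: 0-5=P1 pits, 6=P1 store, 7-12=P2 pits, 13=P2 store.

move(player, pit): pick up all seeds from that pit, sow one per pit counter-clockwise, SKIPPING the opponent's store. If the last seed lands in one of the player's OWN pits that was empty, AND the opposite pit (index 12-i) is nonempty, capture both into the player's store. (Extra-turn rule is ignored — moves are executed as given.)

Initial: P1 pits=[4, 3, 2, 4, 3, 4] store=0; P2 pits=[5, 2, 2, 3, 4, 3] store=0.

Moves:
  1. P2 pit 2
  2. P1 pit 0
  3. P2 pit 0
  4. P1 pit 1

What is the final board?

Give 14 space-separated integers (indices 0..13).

Move 1: P2 pit2 -> P1=[4,3,2,4,3,4](0) P2=[5,2,0,4,5,3](0)
Move 2: P1 pit0 -> P1=[0,4,3,5,4,4](0) P2=[5,2,0,4,5,3](0)
Move 3: P2 pit0 -> P1=[0,4,3,5,4,4](0) P2=[0,3,1,5,6,4](0)
Move 4: P1 pit1 -> P1=[0,0,4,6,5,5](0) P2=[0,3,1,5,6,4](0)

Answer: 0 0 4 6 5 5 0 0 3 1 5 6 4 0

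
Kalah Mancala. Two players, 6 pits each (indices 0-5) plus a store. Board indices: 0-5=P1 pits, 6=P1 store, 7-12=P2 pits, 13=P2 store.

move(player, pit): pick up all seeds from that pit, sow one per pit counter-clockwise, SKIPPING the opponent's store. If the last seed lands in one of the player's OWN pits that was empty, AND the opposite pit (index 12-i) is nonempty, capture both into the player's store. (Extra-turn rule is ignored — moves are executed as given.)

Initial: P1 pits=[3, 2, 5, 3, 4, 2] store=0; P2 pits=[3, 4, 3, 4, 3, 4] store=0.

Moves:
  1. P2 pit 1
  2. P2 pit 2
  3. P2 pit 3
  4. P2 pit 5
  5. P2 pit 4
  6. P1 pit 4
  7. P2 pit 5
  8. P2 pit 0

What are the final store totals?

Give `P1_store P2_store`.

Answer: 1 11

Derivation:
Move 1: P2 pit1 -> P1=[3,2,5,3,4,2](0) P2=[3,0,4,5,4,5](0)
Move 2: P2 pit2 -> P1=[3,2,5,3,4,2](0) P2=[3,0,0,6,5,6](1)
Move 3: P2 pit3 -> P1=[4,3,6,3,4,2](0) P2=[3,0,0,0,6,7](2)
Move 4: P2 pit5 -> P1=[5,4,7,4,5,3](0) P2=[3,0,0,0,6,0](3)
Move 5: P2 pit4 -> P1=[6,5,8,5,5,3](0) P2=[3,0,0,0,0,1](4)
Move 6: P1 pit4 -> P1=[6,5,8,5,0,4](1) P2=[4,1,1,0,0,1](4)
Move 7: P2 pit5 -> P1=[6,5,8,5,0,4](1) P2=[4,1,1,0,0,0](5)
Move 8: P2 pit0 -> P1=[6,0,8,5,0,4](1) P2=[0,2,2,1,0,0](11)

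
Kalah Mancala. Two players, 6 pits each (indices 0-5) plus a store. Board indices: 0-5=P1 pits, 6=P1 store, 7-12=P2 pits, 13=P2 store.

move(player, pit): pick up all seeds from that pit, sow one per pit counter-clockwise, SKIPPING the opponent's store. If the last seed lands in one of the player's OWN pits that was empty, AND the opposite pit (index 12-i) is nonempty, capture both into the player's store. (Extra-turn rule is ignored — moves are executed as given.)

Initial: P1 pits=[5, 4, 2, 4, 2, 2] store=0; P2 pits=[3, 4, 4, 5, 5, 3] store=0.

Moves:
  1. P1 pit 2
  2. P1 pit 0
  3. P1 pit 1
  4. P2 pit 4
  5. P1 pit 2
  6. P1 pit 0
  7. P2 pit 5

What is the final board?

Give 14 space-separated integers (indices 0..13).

Answer: 1 3 1 8 6 5 1 3 4 4 5 0 0 2

Derivation:
Move 1: P1 pit2 -> P1=[5,4,0,5,3,2](0) P2=[3,4,4,5,5,3](0)
Move 2: P1 pit0 -> P1=[0,5,1,6,4,3](0) P2=[3,4,4,5,5,3](0)
Move 3: P1 pit1 -> P1=[0,0,2,7,5,4](1) P2=[3,4,4,5,5,3](0)
Move 4: P2 pit4 -> P1=[1,1,3,7,5,4](1) P2=[3,4,4,5,0,4](1)
Move 5: P1 pit2 -> P1=[1,1,0,8,6,5](1) P2=[3,4,4,5,0,4](1)
Move 6: P1 pit0 -> P1=[0,2,0,8,6,5](1) P2=[3,4,4,5,0,4](1)
Move 7: P2 pit5 -> P1=[1,3,1,8,6,5](1) P2=[3,4,4,5,0,0](2)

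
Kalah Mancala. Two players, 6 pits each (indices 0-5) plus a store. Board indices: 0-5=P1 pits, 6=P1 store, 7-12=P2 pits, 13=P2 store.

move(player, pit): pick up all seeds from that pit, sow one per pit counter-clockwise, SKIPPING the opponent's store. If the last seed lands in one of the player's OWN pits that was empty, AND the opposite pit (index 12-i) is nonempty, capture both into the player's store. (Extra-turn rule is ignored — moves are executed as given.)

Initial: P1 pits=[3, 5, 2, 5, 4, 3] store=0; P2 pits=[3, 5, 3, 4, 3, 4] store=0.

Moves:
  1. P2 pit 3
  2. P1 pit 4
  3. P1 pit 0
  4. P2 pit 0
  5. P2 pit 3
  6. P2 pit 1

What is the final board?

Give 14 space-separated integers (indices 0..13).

Answer: 0 6 3 6 0 4 8 0 0 5 0 6 5 1

Derivation:
Move 1: P2 pit3 -> P1=[4,5,2,5,4,3](0) P2=[3,5,3,0,4,5](1)
Move 2: P1 pit4 -> P1=[4,5,2,5,0,4](1) P2=[4,6,3,0,4,5](1)
Move 3: P1 pit0 -> P1=[0,6,3,6,0,4](8) P2=[4,0,3,0,4,5](1)
Move 4: P2 pit0 -> P1=[0,6,3,6,0,4](8) P2=[0,1,4,1,5,5](1)
Move 5: P2 pit3 -> P1=[0,6,3,6,0,4](8) P2=[0,1,4,0,6,5](1)
Move 6: P2 pit1 -> P1=[0,6,3,6,0,4](8) P2=[0,0,5,0,6,5](1)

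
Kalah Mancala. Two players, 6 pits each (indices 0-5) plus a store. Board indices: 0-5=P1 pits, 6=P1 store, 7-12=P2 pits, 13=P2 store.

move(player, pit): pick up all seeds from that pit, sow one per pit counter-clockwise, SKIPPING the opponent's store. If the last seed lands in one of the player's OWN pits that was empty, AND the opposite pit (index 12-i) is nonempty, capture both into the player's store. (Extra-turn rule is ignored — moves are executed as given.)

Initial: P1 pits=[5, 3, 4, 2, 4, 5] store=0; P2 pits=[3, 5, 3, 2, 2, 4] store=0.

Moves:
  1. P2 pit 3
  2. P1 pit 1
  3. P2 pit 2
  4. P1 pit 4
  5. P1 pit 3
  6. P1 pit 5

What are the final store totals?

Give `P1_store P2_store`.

Answer: 3 0

Derivation:
Move 1: P2 pit3 -> P1=[5,3,4,2,4,5](0) P2=[3,5,3,0,3,5](0)
Move 2: P1 pit1 -> P1=[5,0,5,3,5,5](0) P2=[3,5,3,0,3,5](0)
Move 3: P2 pit2 -> P1=[5,0,5,3,5,5](0) P2=[3,5,0,1,4,6](0)
Move 4: P1 pit4 -> P1=[5,0,5,3,0,6](1) P2=[4,6,1,1,4,6](0)
Move 5: P1 pit3 -> P1=[5,0,5,0,1,7](2) P2=[4,6,1,1,4,6](0)
Move 6: P1 pit5 -> P1=[5,0,5,0,1,0](3) P2=[5,7,2,2,5,7](0)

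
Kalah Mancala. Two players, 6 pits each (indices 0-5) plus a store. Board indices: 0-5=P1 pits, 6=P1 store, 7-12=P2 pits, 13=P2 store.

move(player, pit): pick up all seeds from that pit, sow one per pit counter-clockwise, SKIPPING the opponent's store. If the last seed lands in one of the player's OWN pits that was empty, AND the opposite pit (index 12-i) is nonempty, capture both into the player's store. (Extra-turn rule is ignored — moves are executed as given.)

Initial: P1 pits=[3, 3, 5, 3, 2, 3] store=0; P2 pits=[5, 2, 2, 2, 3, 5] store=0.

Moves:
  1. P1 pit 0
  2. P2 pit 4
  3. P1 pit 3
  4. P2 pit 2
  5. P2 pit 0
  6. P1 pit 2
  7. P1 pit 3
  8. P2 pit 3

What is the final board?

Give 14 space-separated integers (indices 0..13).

Move 1: P1 pit0 -> P1=[0,4,6,4,2,3](0) P2=[5,2,2,2,3,5](0)
Move 2: P2 pit4 -> P1=[1,4,6,4,2,3](0) P2=[5,2,2,2,0,6](1)
Move 3: P1 pit3 -> P1=[1,4,6,0,3,4](1) P2=[6,2,2,2,0,6](1)
Move 4: P2 pit2 -> P1=[1,0,6,0,3,4](1) P2=[6,2,0,3,0,6](6)
Move 5: P2 pit0 -> P1=[1,0,6,0,3,4](1) P2=[0,3,1,4,1,7](7)
Move 6: P1 pit2 -> P1=[1,0,0,1,4,5](2) P2=[1,4,1,4,1,7](7)
Move 7: P1 pit3 -> P1=[1,0,0,0,5,5](2) P2=[1,4,1,4,1,7](7)
Move 8: P2 pit3 -> P1=[2,0,0,0,5,5](2) P2=[1,4,1,0,2,8](8)

Answer: 2 0 0 0 5 5 2 1 4 1 0 2 8 8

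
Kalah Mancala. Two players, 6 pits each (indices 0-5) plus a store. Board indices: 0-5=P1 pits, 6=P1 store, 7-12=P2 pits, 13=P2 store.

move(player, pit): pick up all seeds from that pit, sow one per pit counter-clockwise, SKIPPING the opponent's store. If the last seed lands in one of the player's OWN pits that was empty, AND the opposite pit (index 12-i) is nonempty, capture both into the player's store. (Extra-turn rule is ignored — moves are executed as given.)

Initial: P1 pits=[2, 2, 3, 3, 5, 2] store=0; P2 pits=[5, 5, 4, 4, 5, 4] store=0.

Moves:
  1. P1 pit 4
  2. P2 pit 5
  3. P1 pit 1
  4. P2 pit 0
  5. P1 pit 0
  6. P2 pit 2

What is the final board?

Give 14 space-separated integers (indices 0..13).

Answer: 1 2 6 5 0 3 8 0 1 0 6 7 2 3

Derivation:
Move 1: P1 pit4 -> P1=[2,2,3,3,0,3](1) P2=[6,6,5,4,5,4](0)
Move 2: P2 pit5 -> P1=[3,3,4,3,0,3](1) P2=[6,6,5,4,5,0](1)
Move 3: P1 pit1 -> P1=[3,0,5,4,0,3](8) P2=[6,0,5,4,5,0](1)
Move 4: P2 pit0 -> P1=[3,0,5,4,0,3](8) P2=[0,1,6,5,6,1](2)
Move 5: P1 pit0 -> P1=[0,1,6,5,0,3](8) P2=[0,1,6,5,6,1](2)
Move 6: P2 pit2 -> P1=[1,2,6,5,0,3](8) P2=[0,1,0,6,7,2](3)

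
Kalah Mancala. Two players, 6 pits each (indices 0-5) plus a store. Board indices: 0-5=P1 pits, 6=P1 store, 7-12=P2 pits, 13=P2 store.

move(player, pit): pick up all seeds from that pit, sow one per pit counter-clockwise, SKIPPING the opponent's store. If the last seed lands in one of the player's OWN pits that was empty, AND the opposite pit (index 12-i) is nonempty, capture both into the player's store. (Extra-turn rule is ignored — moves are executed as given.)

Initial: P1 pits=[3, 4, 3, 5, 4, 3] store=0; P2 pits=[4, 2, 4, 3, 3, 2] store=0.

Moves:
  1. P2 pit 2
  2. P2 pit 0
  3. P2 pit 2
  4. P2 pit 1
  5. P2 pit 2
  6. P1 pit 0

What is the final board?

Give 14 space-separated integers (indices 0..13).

Answer: 0 5 4 6 4 3 0 0 0 0 8 6 3 1

Derivation:
Move 1: P2 pit2 -> P1=[3,4,3,5,4,3](0) P2=[4,2,0,4,4,3](1)
Move 2: P2 pit0 -> P1=[3,4,3,5,4,3](0) P2=[0,3,1,5,5,3](1)
Move 3: P2 pit2 -> P1=[3,4,3,5,4,3](0) P2=[0,3,0,6,5,3](1)
Move 4: P2 pit1 -> P1=[3,4,3,5,4,3](0) P2=[0,0,1,7,6,3](1)
Move 5: P2 pit2 -> P1=[3,4,3,5,4,3](0) P2=[0,0,0,8,6,3](1)
Move 6: P1 pit0 -> P1=[0,5,4,6,4,3](0) P2=[0,0,0,8,6,3](1)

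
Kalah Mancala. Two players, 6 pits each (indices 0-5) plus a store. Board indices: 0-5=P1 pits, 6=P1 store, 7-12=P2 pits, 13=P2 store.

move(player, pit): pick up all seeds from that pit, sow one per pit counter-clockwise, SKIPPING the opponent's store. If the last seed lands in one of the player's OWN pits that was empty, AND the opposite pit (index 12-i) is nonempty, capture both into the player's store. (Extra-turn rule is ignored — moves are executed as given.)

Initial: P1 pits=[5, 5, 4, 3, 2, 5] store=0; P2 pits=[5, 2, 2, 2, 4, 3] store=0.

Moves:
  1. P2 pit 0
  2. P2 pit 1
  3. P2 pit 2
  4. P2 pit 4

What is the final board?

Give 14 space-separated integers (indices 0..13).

Move 1: P2 pit0 -> P1=[5,5,4,3,2,5](0) P2=[0,3,3,3,5,4](0)
Move 2: P2 pit1 -> P1=[5,5,4,3,2,5](0) P2=[0,0,4,4,6,4](0)
Move 3: P2 pit2 -> P1=[5,5,4,3,2,5](0) P2=[0,0,0,5,7,5](1)
Move 4: P2 pit4 -> P1=[6,6,5,4,3,5](0) P2=[0,0,0,5,0,6](2)

Answer: 6 6 5 4 3 5 0 0 0 0 5 0 6 2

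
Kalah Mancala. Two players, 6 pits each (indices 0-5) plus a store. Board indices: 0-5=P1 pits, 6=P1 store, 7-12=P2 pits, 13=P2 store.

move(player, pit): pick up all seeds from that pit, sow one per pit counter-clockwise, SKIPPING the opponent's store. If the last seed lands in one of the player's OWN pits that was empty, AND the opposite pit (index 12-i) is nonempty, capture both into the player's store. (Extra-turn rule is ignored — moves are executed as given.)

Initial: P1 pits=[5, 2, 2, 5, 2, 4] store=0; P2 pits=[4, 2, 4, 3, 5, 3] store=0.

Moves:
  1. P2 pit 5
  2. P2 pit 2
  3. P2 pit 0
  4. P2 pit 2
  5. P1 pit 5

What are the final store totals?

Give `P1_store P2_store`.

Answer: 1 2

Derivation:
Move 1: P2 pit5 -> P1=[6,3,2,5,2,4](0) P2=[4,2,4,3,5,0](1)
Move 2: P2 pit2 -> P1=[6,3,2,5,2,4](0) P2=[4,2,0,4,6,1](2)
Move 3: P2 pit0 -> P1=[6,3,2,5,2,4](0) P2=[0,3,1,5,7,1](2)
Move 4: P2 pit2 -> P1=[6,3,2,5,2,4](0) P2=[0,3,0,6,7,1](2)
Move 5: P1 pit5 -> P1=[6,3,2,5,2,0](1) P2=[1,4,1,6,7,1](2)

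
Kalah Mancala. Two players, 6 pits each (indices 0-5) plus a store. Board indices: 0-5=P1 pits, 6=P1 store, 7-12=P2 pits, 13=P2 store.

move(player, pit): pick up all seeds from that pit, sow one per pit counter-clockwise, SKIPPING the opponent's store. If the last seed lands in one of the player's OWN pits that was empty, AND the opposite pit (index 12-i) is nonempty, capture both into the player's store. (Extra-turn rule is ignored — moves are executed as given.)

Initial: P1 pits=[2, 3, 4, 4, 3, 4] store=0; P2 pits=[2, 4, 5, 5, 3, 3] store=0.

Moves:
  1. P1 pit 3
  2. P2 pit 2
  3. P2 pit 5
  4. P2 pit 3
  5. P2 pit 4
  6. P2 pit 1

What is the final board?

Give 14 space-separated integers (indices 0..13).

Move 1: P1 pit3 -> P1=[2,3,4,0,4,5](1) P2=[3,4,5,5,3,3](0)
Move 2: P2 pit2 -> P1=[3,3,4,0,4,5](1) P2=[3,4,0,6,4,4](1)
Move 3: P2 pit5 -> P1=[4,4,5,0,4,5](1) P2=[3,4,0,6,4,0](2)
Move 4: P2 pit3 -> P1=[5,5,6,0,4,5](1) P2=[3,4,0,0,5,1](3)
Move 5: P2 pit4 -> P1=[6,6,7,0,4,5](1) P2=[3,4,0,0,0,2](4)
Move 6: P2 pit1 -> P1=[6,6,7,0,4,5](1) P2=[3,0,1,1,1,3](4)

Answer: 6 6 7 0 4 5 1 3 0 1 1 1 3 4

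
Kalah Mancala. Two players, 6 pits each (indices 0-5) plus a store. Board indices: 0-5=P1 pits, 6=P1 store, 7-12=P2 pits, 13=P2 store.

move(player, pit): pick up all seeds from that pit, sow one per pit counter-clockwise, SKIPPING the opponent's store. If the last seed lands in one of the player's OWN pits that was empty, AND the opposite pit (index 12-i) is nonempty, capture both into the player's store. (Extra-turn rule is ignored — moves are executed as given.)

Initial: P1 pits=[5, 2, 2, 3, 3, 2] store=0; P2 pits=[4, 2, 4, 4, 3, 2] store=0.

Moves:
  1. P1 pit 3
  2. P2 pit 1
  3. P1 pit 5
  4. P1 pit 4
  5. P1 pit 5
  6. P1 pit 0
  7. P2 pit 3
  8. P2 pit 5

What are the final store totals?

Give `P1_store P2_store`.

Move 1: P1 pit3 -> P1=[5,2,2,0,4,3](1) P2=[4,2,4,4,3,2](0)
Move 2: P2 pit1 -> P1=[5,2,2,0,4,3](1) P2=[4,0,5,5,3,2](0)
Move 3: P1 pit5 -> P1=[5,2,2,0,4,0](2) P2=[5,1,5,5,3,2](0)
Move 4: P1 pit4 -> P1=[5,2,2,0,0,1](3) P2=[6,2,5,5,3,2](0)
Move 5: P1 pit5 -> P1=[5,2,2,0,0,0](4) P2=[6,2,5,5,3,2](0)
Move 6: P1 pit0 -> P1=[0,3,3,1,1,0](11) P2=[0,2,5,5,3,2](0)
Move 7: P2 pit3 -> P1=[1,4,3,1,1,0](11) P2=[0,2,5,0,4,3](1)
Move 8: P2 pit5 -> P1=[2,5,3,1,1,0](11) P2=[0,2,5,0,4,0](2)

Answer: 11 2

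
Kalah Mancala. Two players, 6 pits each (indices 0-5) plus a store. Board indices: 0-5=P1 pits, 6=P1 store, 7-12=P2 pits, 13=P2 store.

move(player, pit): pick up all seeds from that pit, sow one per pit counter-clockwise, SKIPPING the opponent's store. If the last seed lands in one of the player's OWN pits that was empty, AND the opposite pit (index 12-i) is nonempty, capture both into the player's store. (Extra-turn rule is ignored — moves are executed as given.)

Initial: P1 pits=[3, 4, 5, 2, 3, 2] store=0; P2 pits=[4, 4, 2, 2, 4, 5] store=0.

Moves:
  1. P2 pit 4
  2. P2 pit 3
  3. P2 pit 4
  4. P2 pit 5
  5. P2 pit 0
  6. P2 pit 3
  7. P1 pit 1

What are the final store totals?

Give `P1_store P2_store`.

Answer: 1 8

Derivation:
Move 1: P2 pit4 -> P1=[4,5,5,2,3,2](0) P2=[4,4,2,2,0,6](1)
Move 2: P2 pit3 -> P1=[4,5,5,2,3,2](0) P2=[4,4,2,0,1,7](1)
Move 3: P2 pit4 -> P1=[4,5,5,2,3,2](0) P2=[4,4,2,0,0,8](1)
Move 4: P2 pit5 -> P1=[5,6,6,3,4,3](0) P2=[5,4,2,0,0,0](2)
Move 5: P2 pit0 -> P1=[0,6,6,3,4,3](0) P2=[0,5,3,1,1,0](8)
Move 6: P2 pit3 -> P1=[0,6,6,3,4,3](0) P2=[0,5,3,0,2,0](8)
Move 7: P1 pit1 -> P1=[0,0,7,4,5,4](1) P2=[1,5,3,0,2,0](8)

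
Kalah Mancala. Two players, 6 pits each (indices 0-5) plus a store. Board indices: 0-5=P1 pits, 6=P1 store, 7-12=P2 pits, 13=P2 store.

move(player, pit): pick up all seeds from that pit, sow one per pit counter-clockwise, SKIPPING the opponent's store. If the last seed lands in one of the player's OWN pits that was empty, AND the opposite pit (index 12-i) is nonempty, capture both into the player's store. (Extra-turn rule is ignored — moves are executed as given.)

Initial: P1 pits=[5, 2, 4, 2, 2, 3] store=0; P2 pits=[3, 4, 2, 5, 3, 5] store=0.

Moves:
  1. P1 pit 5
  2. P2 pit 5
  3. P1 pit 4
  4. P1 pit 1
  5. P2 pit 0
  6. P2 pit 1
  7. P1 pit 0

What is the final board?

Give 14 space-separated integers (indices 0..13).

Move 1: P1 pit5 -> P1=[5,2,4,2,2,0](1) P2=[4,5,2,5,3,5](0)
Move 2: P2 pit5 -> P1=[6,3,5,3,2,0](1) P2=[4,5,2,5,3,0](1)
Move 3: P1 pit4 -> P1=[6,3,5,3,0,1](2) P2=[4,5,2,5,3,0](1)
Move 4: P1 pit1 -> P1=[6,0,6,4,0,1](8) P2=[4,0,2,5,3,0](1)
Move 5: P2 pit0 -> P1=[6,0,6,4,0,1](8) P2=[0,1,3,6,4,0](1)
Move 6: P2 pit1 -> P1=[6,0,6,4,0,1](8) P2=[0,0,4,6,4,0](1)
Move 7: P1 pit0 -> P1=[0,1,7,5,1,2](9) P2=[0,0,4,6,4,0](1)

Answer: 0 1 7 5 1 2 9 0 0 4 6 4 0 1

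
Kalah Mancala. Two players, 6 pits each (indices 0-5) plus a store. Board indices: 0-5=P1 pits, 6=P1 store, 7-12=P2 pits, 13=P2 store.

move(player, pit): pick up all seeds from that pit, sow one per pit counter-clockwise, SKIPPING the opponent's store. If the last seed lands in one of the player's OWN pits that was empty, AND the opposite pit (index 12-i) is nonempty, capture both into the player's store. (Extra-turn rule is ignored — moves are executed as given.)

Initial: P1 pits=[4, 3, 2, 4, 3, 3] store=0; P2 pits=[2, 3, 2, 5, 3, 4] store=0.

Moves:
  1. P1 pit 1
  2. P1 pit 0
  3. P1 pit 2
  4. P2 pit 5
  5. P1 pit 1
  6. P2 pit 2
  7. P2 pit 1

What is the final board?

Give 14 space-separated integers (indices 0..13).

Answer: 1 0 2 8 6 4 1 2 0 1 7 5 0 1

Derivation:
Move 1: P1 pit1 -> P1=[4,0,3,5,4,3](0) P2=[2,3,2,5,3,4](0)
Move 2: P1 pit0 -> P1=[0,1,4,6,5,3](0) P2=[2,3,2,5,3,4](0)
Move 3: P1 pit2 -> P1=[0,1,0,7,6,4](1) P2=[2,3,2,5,3,4](0)
Move 4: P2 pit5 -> P1=[1,2,1,7,6,4](1) P2=[2,3,2,5,3,0](1)
Move 5: P1 pit1 -> P1=[1,0,2,8,6,4](1) P2=[2,3,2,5,3,0](1)
Move 6: P2 pit2 -> P1=[1,0,2,8,6,4](1) P2=[2,3,0,6,4,0](1)
Move 7: P2 pit1 -> P1=[1,0,2,8,6,4](1) P2=[2,0,1,7,5,0](1)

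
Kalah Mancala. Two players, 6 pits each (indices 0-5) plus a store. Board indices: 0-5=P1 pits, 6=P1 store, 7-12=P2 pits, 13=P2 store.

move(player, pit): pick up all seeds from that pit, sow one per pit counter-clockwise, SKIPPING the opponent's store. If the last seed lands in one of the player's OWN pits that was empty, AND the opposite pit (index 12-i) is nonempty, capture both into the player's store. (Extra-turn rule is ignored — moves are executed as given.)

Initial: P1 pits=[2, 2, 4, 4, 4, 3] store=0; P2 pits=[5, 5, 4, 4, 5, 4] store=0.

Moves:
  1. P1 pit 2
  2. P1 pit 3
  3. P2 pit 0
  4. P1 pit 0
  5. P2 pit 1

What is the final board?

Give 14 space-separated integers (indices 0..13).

Answer: 1 4 0 0 6 5 8 0 0 6 1 7 6 2

Derivation:
Move 1: P1 pit2 -> P1=[2,2,0,5,5,4](1) P2=[5,5,4,4,5,4](0)
Move 2: P1 pit3 -> P1=[2,2,0,0,6,5](2) P2=[6,6,4,4,5,4](0)
Move 3: P2 pit0 -> P1=[2,2,0,0,6,5](2) P2=[0,7,5,5,6,5](1)
Move 4: P1 pit0 -> P1=[0,3,0,0,6,5](8) P2=[0,7,5,0,6,5](1)
Move 5: P2 pit1 -> P1=[1,4,0,0,6,5](8) P2=[0,0,6,1,7,6](2)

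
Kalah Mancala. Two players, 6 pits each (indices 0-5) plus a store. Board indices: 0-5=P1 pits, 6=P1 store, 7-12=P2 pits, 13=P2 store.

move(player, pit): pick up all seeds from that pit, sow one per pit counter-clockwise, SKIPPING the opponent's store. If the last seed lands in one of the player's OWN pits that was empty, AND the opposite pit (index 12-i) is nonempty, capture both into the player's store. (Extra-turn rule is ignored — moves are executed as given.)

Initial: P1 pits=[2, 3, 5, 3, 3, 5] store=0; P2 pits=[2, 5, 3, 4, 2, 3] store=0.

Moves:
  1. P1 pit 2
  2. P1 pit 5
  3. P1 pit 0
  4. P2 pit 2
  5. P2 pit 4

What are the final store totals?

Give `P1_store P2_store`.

Move 1: P1 pit2 -> P1=[2,3,0,4,4,6](1) P2=[3,5,3,4,2,3](0)
Move 2: P1 pit5 -> P1=[2,3,0,4,4,0](2) P2=[4,6,4,5,3,3](0)
Move 3: P1 pit0 -> P1=[0,4,0,4,4,0](8) P2=[4,6,4,0,3,3](0)
Move 4: P2 pit2 -> P1=[0,4,0,4,4,0](8) P2=[4,6,0,1,4,4](1)
Move 5: P2 pit4 -> P1=[1,5,0,4,4,0](8) P2=[4,6,0,1,0,5](2)

Answer: 8 2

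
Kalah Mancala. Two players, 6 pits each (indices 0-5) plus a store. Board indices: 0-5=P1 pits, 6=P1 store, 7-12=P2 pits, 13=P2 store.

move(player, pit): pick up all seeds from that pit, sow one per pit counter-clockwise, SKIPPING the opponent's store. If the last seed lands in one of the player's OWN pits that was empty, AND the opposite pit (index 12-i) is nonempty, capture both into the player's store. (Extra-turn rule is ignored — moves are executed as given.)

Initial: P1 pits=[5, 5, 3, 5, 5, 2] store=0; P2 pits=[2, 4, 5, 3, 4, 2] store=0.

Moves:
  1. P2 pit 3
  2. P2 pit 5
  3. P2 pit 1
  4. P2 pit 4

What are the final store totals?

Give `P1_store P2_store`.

Move 1: P2 pit3 -> P1=[5,5,3,5,5,2](0) P2=[2,4,5,0,5,3](1)
Move 2: P2 pit5 -> P1=[6,6,3,5,5,2](0) P2=[2,4,5,0,5,0](2)
Move 3: P2 pit1 -> P1=[0,6,3,5,5,2](0) P2=[2,0,6,1,6,0](9)
Move 4: P2 pit4 -> P1=[1,7,4,6,5,2](0) P2=[2,0,6,1,0,1](10)

Answer: 0 10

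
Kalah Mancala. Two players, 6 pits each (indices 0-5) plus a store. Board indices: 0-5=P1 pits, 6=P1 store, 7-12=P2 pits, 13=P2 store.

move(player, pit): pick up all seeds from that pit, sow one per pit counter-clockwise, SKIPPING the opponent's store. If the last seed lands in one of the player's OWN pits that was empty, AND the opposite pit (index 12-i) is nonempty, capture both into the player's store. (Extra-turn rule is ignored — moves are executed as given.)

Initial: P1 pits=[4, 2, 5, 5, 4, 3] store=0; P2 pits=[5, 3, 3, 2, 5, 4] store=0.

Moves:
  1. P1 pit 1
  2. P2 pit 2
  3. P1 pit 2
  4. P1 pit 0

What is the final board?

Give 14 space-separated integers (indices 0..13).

Move 1: P1 pit1 -> P1=[4,0,6,6,4,3](0) P2=[5,3,3,2,5,4](0)
Move 2: P2 pit2 -> P1=[4,0,6,6,4,3](0) P2=[5,3,0,3,6,5](0)
Move 3: P1 pit2 -> P1=[4,0,0,7,5,4](1) P2=[6,4,0,3,6,5](0)
Move 4: P1 pit0 -> P1=[0,1,1,8,6,4](1) P2=[6,4,0,3,6,5](0)

Answer: 0 1 1 8 6 4 1 6 4 0 3 6 5 0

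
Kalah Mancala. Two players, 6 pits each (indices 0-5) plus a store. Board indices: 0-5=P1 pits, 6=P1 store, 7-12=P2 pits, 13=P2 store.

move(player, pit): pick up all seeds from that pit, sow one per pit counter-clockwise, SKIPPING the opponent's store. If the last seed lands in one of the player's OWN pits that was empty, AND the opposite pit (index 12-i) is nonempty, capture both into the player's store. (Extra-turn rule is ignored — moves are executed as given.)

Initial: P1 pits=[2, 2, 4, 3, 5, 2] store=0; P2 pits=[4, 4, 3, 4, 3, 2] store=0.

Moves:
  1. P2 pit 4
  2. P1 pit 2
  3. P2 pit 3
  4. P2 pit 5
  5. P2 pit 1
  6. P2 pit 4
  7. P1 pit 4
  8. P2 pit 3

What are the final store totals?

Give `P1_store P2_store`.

Move 1: P2 pit4 -> P1=[3,2,4,3,5,2](0) P2=[4,4,3,4,0,3](1)
Move 2: P1 pit2 -> P1=[3,2,0,4,6,3](1) P2=[4,4,3,4,0,3](1)
Move 3: P2 pit3 -> P1=[4,2,0,4,6,3](1) P2=[4,4,3,0,1,4](2)
Move 4: P2 pit5 -> P1=[5,3,1,4,6,3](1) P2=[4,4,3,0,1,0](3)
Move 5: P2 pit1 -> P1=[0,3,1,4,6,3](1) P2=[4,0,4,1,2,0](9)
Move 6: P2 pit4 -> P1=[0,3,1,4,6,3](1) P2=[4,0,4,1,0,1](10)
Move 7: P1 pit4 -> P1=[0,3,1,4,0,4](2) P2=[5,1,5,2,0,1](10)
Move 8: P2 pit3 -> P1=[0,3,1,4,0,4](2) P2=[5,1,5,0,1,2](10)

Answer: 2 10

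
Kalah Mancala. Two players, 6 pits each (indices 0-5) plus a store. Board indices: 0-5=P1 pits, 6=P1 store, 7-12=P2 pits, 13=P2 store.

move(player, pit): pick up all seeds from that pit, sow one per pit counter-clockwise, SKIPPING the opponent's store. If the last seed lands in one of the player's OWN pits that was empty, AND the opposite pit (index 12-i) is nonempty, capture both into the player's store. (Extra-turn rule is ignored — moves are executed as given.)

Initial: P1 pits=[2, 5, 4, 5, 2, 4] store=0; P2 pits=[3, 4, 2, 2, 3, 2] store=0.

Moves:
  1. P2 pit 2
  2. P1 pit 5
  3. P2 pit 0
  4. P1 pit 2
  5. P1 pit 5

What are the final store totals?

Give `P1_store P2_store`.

Move 1: P2 pit2 -> P1=[2,5,4,5,2,4](0) P2=[3,4,0,3,4,2](0)
Move 2: P1 pit5 -> P1=[2,5,4,5,2,0](1) P2=[4,5,1,3,4,2](0)
Move 3: P2 pit0 -> P1=[2,5,4,5,2,0](1) P2=[0,6,2,4,5,2](0)
Move 4: P1 pit2 -> P1=[2,5,0,6,3,1](2) P2=[0,6,2,4,5,2](0)
Move 5: P1 pit5 -> P1=[2,5,0,6,3,0](3) P2=[0,6,2,4,5,2](0)

Answer: 3 0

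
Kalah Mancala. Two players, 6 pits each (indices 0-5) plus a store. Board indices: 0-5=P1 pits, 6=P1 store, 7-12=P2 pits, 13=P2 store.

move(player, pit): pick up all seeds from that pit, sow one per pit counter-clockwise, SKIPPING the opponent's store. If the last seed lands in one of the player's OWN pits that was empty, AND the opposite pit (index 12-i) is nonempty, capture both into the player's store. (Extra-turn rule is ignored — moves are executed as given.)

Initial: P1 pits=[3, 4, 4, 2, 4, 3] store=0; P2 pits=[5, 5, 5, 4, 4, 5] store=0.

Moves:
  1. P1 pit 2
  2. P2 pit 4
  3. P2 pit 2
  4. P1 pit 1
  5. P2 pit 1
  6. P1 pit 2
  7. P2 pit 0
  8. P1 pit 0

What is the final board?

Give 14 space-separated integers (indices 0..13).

Move 1: P1 pit2 -> P1=[3,4,0,3,5,4](1) P2=[5,5,5,4,4,5](0)
Move 2: P2 pit4 -> P1=[4,5,0,3,5,4](1) P2=[5,5,5,4,0,6](1)
Move 3: P2 pit2 -> P1=[5,5,0,3,5,4](1) P2=[5,5,0,5,1,7](2)
Move 4: P1 pit1 -> P1=[5,0,1,4,6,5](2) P2=[5,5,0,5,1,7](2)
Move 5: P2 pit1 -> P1=[5,0,1,4,6,5](2) P2=[5,0,1,6,2,8](3)
Move 6: P1 pit2 -> P1=[5,0,0,5,6,5](2) P2=[5,0,1,6,2,8](3)
Move 7: P2 pit0 -> P1=[5,0,0,5,6,5](2) P2=[0,1,2,7,3,9](3)
Move 8: P1 pit0 -> P1=[0,1,1,6,7,6](2) P2=[0,1,2,7,3,9](3)

Answer: 0 1 1 6 7 6 2 0 1 2 7 3 9 3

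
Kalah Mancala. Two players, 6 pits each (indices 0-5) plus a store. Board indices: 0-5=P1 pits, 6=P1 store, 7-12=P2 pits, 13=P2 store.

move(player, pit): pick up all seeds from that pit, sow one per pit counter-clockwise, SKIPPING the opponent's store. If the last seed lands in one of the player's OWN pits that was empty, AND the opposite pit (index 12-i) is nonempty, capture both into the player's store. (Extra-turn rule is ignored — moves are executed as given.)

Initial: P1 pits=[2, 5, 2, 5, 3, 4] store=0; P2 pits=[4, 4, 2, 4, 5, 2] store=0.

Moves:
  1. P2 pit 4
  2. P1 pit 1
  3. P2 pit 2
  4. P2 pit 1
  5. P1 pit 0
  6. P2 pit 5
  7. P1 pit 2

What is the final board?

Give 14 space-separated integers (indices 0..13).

Move 1: P2 pit4 -> P1=[3,6,3,5,3,4](0) P2=[4,4,2,4,0,3](1)
Move 2: P1 pit1 -> P1=[3,0,4,6,4,5](1) P2=[5,4,2,4,0,3](1)
Move 3: P2 pit2 -> P1=[3,0,4,6,4,5](1) P2=[5,4,0,5,1,3](1)
Move 4: P2 pit1 -> P1=[3,0,4,6,4,5](1) P2=[5,0,1,6,2,4](1)
Move 5: P1 pit0 -> P1=[0,1,5,7,4,5](1) P2=[5,0,1,6,2,4](1)
Move 6: P2 pit5 -> P1=[1,2,6,7,4,5](1) P2=[5,0,1,6,2,0](2)
Move 7: P1 pit2 -> P1=[1,2,0,8,5,6](2) P2=[6,1,1,6,2,0](2)

Answer: 1 2 0 8 5 6 2 6 1 1 6 2 0 2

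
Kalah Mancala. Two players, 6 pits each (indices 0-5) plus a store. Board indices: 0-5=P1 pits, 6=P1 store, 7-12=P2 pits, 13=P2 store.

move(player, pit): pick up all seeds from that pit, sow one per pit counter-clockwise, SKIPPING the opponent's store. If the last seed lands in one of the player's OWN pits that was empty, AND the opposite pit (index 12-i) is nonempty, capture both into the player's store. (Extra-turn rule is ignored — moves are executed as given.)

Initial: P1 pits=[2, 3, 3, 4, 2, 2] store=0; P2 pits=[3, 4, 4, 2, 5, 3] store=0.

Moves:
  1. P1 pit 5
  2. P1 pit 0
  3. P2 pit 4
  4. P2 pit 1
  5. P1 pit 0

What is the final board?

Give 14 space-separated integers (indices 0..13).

Move 1: P1 pit5 -> P1=[2,3,3,4,2,0](1) P2=[4,4,4,2,5,3](0)
Move 2: P1 pit0 -> P1=[0,4,4,4,2,0](1) P2=[4,4,4,2,5,3](0)
Move 3: P2 pit4 -> P1=[1,5,5,4,2,0](1) P2=[4,4,4,2,0,4](1)
Move 4: P2 pit1 -> P1=[1,5,5,4,2,0](1) P2=[4,0,5,3,1,5](1)
Move 5: P1 pit0 -> P1=[0,6,5,4,2,0](1) P2=[4,0,5,3,1,5](1)

Answer: 0 6 5 4 2 0 1 4 0 5 3 1 5 1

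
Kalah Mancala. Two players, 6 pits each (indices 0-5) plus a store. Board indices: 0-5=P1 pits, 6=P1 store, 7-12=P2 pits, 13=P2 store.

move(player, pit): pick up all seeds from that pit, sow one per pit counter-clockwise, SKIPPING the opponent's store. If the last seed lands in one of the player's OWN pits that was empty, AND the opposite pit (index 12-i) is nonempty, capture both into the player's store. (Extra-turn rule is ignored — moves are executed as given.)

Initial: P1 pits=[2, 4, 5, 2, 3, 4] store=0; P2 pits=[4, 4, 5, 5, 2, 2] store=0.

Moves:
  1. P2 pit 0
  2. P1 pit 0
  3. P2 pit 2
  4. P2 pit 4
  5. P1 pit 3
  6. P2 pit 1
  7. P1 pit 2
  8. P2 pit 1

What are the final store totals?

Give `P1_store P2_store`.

Move 1: P2 pit0 -> P1=[2,4,5,2,3,4](0) P2=[0,5,6,6,3,2](0)
Move 2: P1 pit0 -> P1=[0,5,6,2,3,4](0) P2=[0,5,6,6,3,2](0)
Move 3: P2 pit2 -> P1=[1,6,6,2,3,4](0) P2=[0,5,0,7,4,3](1)
Move 4: P2 pit4 -> P1=[2,7,6,2,3,4](0) P2=[0,5,0,7,0,4](2)
Move 5: P1 pit3 -> P1=[2,7,6,0,4,5](0) P2=[0,5,0,7,0,4](2)
Move 6: P2 pit1 -> P1=[2,7,6,0,4,5](0) P2=[0,0,1,8,1,5](3)
Move 7: P1 pit2 -> P1=[2,7,0,1,5,6](1) P2=[1,1,1,8,1,5](3)
Move 8: P2 pit1 -> P1=[2,7,0,1,5,6](1) P2=[1,0,2,8,1,5](3)

Answer: 1 3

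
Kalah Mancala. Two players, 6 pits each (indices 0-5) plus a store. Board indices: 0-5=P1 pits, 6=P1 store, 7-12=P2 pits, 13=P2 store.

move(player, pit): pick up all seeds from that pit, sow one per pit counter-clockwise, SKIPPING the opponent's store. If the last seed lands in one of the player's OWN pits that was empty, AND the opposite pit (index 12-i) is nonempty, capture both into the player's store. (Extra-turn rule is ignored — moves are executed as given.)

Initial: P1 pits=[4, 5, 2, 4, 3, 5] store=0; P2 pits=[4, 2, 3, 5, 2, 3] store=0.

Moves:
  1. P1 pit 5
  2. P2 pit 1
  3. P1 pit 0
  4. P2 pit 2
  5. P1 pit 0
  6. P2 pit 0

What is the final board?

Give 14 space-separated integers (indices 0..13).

Answer: 0 7 3 5 4 0 1 0 1 1 9 5 5 1

Derivation:
Move 1: P1 pit5 -> P1=[4,5,2,4,3,0](1) P2=[5,3,4,6,2,3](0)
Move 2: P2 pit1 -> P1=[4,5,2,4,3,0](1) P2=[5,0,5,7,3,3](0)
Move 3: P1 pit0 -> P1=[0,6,3,5,4,0](1) P2=[5,0,5,7,3,3](0)
Move 4: P2 pit2 -> P1=[1,6,3,5,4,0](1) P2=[5,0,0,8,4,4](1)
Move 5: P1 pit0 -> P1=[0,7,3,5,4,0](1) P2=[5,0,0,8,4,4](1)
Move 6: P2 pit0 -> P1=[0,7,3,5,4,0](1) P2=[0,1,1,9,5,5](1)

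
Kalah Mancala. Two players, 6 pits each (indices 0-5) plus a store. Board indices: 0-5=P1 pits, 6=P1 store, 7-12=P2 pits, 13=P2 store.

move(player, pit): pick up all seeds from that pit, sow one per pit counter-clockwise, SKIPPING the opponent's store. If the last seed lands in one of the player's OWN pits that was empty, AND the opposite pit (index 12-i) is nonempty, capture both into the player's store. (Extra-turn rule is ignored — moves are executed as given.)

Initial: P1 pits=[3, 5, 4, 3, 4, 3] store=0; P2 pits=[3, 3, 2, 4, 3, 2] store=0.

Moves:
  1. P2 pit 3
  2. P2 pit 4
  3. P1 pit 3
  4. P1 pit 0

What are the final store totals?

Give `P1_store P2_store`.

Move 1: P2 pit3 -> P1=[4,5,4,3,4,3](0) P2=[3,3,2,0,4,3](1)
Move 2: P2 pit4 -> P1=[5,6,4,3,4,3](0) P2=[3,3,2,0,0,4](2)
Move 3: P1 pit3 -> P1=[5,6,4,0,5,4](1) P2=[3,3,2,0,0,4](2)
Move 4: P1 pit0 -> P1=[0,7,5,1,6,5](1) P2=[3,3,2,0,0,4](2)

Answer: 1 2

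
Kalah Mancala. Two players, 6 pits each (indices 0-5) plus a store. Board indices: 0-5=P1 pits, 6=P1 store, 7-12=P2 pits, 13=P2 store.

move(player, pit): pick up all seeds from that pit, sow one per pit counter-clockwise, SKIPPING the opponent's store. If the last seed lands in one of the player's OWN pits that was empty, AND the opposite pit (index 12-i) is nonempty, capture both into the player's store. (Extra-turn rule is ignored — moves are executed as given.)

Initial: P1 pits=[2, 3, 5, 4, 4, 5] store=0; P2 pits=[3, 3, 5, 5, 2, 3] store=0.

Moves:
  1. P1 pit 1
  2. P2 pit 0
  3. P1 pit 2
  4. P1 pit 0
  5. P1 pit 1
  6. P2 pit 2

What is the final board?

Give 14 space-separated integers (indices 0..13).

Move 1: P1 pit1 -> P1=[2,0,6,5,5,5](0) P2=[3,3,5,5,2,3](0)
Move 2: P2 pit0 -> P1=[2,0,6,5,5,5](0) P2=[0,4,6,6,2,3](0)
Move 3: P1 pit2 -> P1=[2,0,0,6,6,6](1) P2=[1,5,6,6,2,3](0)
Move 4: P1 pit0 -> P1=[0,1,0,6,6,6](8) P2=[1,5,6,0,2,3](0)
Move 5: P1 pit1 -> P1=[0,0,1,6,6,6](8) P2=[1,5,6,0,2,3](0)
Move 6: P2 pit2 -> P1=[1,1,1,6,6,6](8) P2=[1,5,0,1,3,4](1)

Answer: 1 1 1 6 6 6 8 1 5 0 1 3 4 1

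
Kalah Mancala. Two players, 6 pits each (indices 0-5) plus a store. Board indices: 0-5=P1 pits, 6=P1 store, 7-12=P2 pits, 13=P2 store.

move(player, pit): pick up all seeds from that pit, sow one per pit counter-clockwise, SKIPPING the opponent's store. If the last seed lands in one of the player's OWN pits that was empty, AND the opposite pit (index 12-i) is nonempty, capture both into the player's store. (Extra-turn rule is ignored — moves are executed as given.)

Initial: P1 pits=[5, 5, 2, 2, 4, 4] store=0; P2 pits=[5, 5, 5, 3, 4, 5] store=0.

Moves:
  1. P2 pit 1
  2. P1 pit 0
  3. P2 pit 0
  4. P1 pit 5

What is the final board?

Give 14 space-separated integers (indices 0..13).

Answer: 0 6 3 3 5 0 1 1 2 8 6 6 7 1

Derivation:
Move 1: P2 pit1 -> P1=[5,5,2,2,4,4](0) P2=[5,0,6,4,5,6](1)
Move 2: P1 pit0 -> P1=[0,6,3,3,5,5](0) P2=[5,0,6,4,5,6](1)
Move 3: P2 pit0 -> P1=[0,6,3,3,5,5](0) P2=[0,1,7,5,6,7](1)
Move 4: P1 pit5 -> P1=[0,6,3,3,5,0](1) P2=[1,2,8,6,6,7](1)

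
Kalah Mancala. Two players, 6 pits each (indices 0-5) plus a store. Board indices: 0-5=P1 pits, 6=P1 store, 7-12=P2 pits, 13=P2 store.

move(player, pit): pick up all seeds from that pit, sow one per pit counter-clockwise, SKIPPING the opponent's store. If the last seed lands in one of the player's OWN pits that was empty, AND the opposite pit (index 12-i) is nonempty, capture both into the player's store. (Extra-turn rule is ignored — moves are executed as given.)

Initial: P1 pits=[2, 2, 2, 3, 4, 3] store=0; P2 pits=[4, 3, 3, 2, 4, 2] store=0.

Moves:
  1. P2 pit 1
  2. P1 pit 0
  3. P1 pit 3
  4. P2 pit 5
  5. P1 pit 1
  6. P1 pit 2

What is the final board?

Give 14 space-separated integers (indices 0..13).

Answer: 1 0 0 2 7 5 2 4 0 4 3 5 0 1

Derivation:
Move 1: P2 pit1 -> P1=[2,2,2,3,4,3](0) P2=[4,0,4,3,5,2](0)
Move 2: P1 pit0 -> P1=[0,3,3,3,4,3](0) P2=[4,0,4,3,5,2](0)
Move 3: P1 pit3 -> P1=[0,3,3,0,5,4](1) P2=[4,0,4,3,5,2](0)
Move 4: P2 pit5 -> P1=[1,3,3,0,5,4](1) P2=[4,0,4,3,5,0](1)
Move 5: P1 pit1 -> P1=[1,0,4,1,6,4](1) P2=[4,0,4,3,5,0](1)
Move 6: P1 pit2 -> P1=[1,0,0,2,7,5](2) P2=[4,0,4,3,5,0](1)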